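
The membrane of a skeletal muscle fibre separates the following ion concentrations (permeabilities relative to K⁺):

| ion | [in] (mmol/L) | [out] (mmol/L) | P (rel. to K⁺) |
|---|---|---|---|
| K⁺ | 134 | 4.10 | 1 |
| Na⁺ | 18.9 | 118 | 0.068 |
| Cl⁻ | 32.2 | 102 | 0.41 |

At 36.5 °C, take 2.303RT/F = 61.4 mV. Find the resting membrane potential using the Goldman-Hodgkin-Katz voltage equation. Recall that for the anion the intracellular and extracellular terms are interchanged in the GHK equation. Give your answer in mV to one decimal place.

-51.9 mV

Vm = 61.4 · log₁₀[(Σ P·[cation]ₒ + Σ P·[anion]ᵢ) / (Σ P·[cation]ᵢ + Σ P·[anion]ₒ)]
Numerator = 1×4.10 + 0.068×118 + 0.41×32.2 = 25.33
Denominator = 1×134 + 0.068×18.9 + 0.41×102 = 177.1
Vm = 61.4 · log₁₀(0.143) = 61.4 × (-0.8447) = -51.86 mV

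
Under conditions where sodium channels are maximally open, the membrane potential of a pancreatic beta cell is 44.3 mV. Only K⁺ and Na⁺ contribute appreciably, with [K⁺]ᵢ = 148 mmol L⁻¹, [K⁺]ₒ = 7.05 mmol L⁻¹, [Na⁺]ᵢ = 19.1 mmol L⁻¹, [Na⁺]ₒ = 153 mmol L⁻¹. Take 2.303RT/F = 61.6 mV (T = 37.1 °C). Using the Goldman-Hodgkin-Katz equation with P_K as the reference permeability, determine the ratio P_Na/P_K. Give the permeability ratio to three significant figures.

Let α = P_Na/P_K. GHK: Vm = 61.6·log₁₀[(Kₒ + α·Naₒ)/(Kᵢ + α·Naᵢ)].
10^(Vm/61.6) = 10^(44.3/61.6) = 5.2379
So 5.2379·(Kᵢ + α·Naᵢ) = Kₒ + α·Naₒ → α = (5.2379·148.0 − 7.05) / (153.0 − 5.2379·19.1)
α = (775.2 − 7.05) / (153.0 − 100) = 768.2/52.96 = 14.51

14.5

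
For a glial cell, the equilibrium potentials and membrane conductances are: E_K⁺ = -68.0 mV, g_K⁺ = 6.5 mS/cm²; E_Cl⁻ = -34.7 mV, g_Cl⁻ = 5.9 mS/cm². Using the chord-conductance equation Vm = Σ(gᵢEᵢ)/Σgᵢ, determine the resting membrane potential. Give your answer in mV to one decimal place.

Σ gᵢEᵢ = 6.5·(-68.0) + 5.9·(-34.7) = -646.73
Σ gᵢ = 6.5 + 5.9 = 12.4
Vm = -646.73 / 12.4 = -52.16 mV

-52.2 mV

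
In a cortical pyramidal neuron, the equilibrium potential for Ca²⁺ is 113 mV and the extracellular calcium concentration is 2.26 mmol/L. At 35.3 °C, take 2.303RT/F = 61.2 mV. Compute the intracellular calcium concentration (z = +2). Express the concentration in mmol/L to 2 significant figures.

Nernst: E = (61.2/2) · log₁₀([out]/[in]), so log₁₀([out]/[in]) = 113.0 × 2 / 61.2 = 3.6928.
[out]/[in] = 10^(3.6928) = 4930.
[in] = 2.26 / 4930 = 0.0004585 mmol/L.

0.00046 mmol/L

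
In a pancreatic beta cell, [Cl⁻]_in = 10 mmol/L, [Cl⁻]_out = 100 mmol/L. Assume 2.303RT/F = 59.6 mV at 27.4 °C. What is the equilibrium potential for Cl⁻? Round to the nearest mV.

-60 mV

E = (59.6/z) · log₁₀([Cl⁻]_out/[Cl⁻]_in) with z = -1.
For an anion, dividing by z = -1 reverses the sign.
= (59.6/-1) · log₁₀(100/10) = -59.60 · log₁₀(10)
= -59.60 · (1.0000) = -59.60 mV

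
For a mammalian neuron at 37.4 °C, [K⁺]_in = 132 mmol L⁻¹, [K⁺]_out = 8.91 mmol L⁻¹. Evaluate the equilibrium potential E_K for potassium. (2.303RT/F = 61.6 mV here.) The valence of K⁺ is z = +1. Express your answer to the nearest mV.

E = (61.6/z) · log₁₀([K⁺]_out/[K⁺]_in) with z = +1.
= (61.6/1) · log₁₀(8.91/132) = 61.60 · log₁₀(0.0675)
= 61.60 · (-1.1707) = -72.11 mV

-72 mV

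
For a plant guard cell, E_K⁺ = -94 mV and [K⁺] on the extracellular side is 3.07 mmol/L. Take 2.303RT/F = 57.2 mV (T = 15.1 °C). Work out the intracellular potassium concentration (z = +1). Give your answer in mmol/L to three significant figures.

Nernst: E = (57.2/1) · log₁₀([out]/[in]), so log₁₀([out]/[in]) = -94.0 × 1 / 57.2 = -1.6434.
[out]/[in] = 10^(-1.6434) = 0.02273.
[in] = 3.07 / 0.02273 = 135.1 mmol/L.

135 mmol/L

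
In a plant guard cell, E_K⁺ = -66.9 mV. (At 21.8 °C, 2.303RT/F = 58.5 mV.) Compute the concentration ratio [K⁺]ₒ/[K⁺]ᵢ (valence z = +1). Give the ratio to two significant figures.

log₁₀([out]/[in]) = E·z/(58.5) = -66.9 × 1 / 58.5 = -1.1436
[out]/[in] = 10^(-1.1436) = 0.07185

0.072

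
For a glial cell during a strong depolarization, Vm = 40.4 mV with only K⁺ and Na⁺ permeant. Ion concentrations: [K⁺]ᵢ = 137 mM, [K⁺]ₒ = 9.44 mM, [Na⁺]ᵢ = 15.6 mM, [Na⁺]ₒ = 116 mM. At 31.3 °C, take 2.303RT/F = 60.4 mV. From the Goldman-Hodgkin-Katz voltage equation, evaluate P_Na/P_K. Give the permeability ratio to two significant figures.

15

Let α = P_Na/P_K. GHK: Vm = 60.4·log₁₀[(Kₒ + α·Naₒ)/(Kᵢ + α·Naᵢ)].
10^(Vm/60.4) = 10^(40.4/60.4) = 4.6652
So 4.6652·(Kᵢ + α·Naᵢ) = Kₒ + α·Naₒ → α = (4.6652·137.0 − 9.44) / (116.0 − 4.6652·15.6)
α = (639.1 − 9.44) / (116.0 − 72.78) = 629.7/43.22 = 14.57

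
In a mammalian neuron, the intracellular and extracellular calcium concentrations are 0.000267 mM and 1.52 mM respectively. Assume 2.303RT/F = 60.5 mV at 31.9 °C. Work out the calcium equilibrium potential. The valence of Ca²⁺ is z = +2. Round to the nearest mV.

E = (60.5/z) · log₁₀([Ca²⁺]_out/[Ca²⁺]_in) with z = +2.
= (60.5/2) · log₁₀(1.52/0.000267) = 30.25 · log₁₀(5693)
= 30.25 · (3.7553) = 113.60 mV

114 mV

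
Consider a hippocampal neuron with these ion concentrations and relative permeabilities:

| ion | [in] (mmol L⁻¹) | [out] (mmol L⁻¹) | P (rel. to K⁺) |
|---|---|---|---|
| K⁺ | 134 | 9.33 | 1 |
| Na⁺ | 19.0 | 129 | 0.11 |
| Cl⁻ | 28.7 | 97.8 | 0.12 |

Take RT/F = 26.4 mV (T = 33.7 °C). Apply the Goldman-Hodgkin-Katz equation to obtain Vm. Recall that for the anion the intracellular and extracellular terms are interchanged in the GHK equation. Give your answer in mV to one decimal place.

Vm = 26.4 · ln[(Σ P·[cation]ₒ + Σ P·[anion]ᵢ) / (Σ P·[cation]ᵢ + Σ P·[anion]ₒ)]
Numerator = 1×9.33 + 0.11×129 + 0.12×28.7 = 26.96
Denominator = 1×134 + 0.11×19.0 + 0.12×97.8 = 147.8
Vm = 26.4 · ln(0.1824) = 26.4 × (-1.7015) = -44.92 mV

-44.9 mV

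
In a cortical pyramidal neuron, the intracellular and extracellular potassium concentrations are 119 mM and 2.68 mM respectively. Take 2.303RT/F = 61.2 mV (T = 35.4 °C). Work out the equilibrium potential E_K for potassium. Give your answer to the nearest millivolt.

-101 mV

E = (61.2/z) · log₁₀([K⁺]_out/[K⁺]_in) with z = +1.
= (61.2/1) · log₁₀(2.68/119) = 61.20 · log₁₀(0.02252)
= 61.20 · (-1.6474) = -100.82 mV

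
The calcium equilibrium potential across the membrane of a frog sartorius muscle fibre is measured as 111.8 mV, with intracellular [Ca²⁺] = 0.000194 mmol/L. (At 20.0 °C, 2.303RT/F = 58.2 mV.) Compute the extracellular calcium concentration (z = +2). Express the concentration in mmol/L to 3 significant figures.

Nernst: E = (58.2/2) · log₁₀([out]/[in]), so log₁₀([out]/[in]) = 111.8 × 2 / 58.2 = 3.8419.
[out]/[in] = 10^(3.8419) = 6949.
[out] = 6949 × 0.000194 = 1.348 mmol/L.

1.35 mmol/L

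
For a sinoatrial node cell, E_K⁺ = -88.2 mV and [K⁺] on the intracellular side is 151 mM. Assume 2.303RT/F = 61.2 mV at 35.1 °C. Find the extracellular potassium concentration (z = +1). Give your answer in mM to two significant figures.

5.5 mM

Nernst: E = (61.2/1) · log₁₀([out]/[in]), so log₁₀([out]/[in]) = -88.2 × 1 / 61.2 = -1.4412.
[out]/[in] = 10^(-1.4412) = 0.03621.
[out] = 0.03621 × 151 = 5.468 mM.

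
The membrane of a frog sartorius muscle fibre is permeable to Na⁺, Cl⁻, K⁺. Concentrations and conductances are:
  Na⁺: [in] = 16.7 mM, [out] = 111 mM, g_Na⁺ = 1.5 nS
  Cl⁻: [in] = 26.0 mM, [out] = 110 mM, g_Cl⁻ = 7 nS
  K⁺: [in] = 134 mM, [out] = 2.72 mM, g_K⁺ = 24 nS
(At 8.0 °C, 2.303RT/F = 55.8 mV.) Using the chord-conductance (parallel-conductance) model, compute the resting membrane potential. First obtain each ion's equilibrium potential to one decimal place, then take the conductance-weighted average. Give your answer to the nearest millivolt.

-75 mV

E_Na⁺ = (55.8/1)·log₁₀(111/16.7) = 45.9 mV
E_Cl⁻ = (55.8/-1)·log₁₀(110/26.0) = -35.0 mV
E_K⁺ = (55.8/1)·log₁₀(2.72/134) = -94.4 mV
Vm = (Σ gᵢEᵢ)/(Σ gᵢ) = (1.5·45.9 + 7·-35.0 + 24·-94.4) / (1.5 + 7 + 24)
= -2441.75 / 32.5 = -75.13 mV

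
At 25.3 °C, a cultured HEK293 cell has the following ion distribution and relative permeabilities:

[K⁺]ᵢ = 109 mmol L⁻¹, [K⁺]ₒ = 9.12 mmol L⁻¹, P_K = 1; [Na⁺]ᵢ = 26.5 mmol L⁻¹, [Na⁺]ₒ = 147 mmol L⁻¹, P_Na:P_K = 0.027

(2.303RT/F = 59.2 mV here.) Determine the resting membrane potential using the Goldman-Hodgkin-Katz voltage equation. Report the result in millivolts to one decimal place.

-54.7 mV

Vm = 59.2 · log₁₀[(Σ P·[cation]ₒ + Σ P·[anion]ᵢ) / (Σ P·[cation]ᵢ + Σ P·[anion]ₒ)]
Numerator = 1×9.12 + 0.027×147 = 13.09
Denominator = 1×109 + 0.027×26.5 = 109.7
Vm = 59.2 · log₁₀(0.1193) = 59.2 × (-0.9234) = -54.66 mV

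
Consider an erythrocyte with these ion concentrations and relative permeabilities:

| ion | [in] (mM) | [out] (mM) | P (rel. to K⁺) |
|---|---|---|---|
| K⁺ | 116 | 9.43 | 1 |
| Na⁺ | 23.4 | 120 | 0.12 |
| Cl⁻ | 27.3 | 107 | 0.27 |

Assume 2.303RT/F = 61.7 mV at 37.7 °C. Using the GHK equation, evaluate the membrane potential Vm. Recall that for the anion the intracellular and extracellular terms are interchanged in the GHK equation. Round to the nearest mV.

Vm = 61.7 · log₁₀[(Σ P·[cation]ₒ + Σ P·[anion]ᵢ) / (Σ P·[cation]ᵢ + Σ P·[anion]ₒ)]
Numerator = 1×9.43 + 0.12×120 + 0.27×27.3 = 31.2
Denominator = 1×116 + 0.12×23.4 + 0.27×107 = 147.7
Vm = 61.7 · log₁₀(0.21125) = 61.7 × (-0.6752) = -41.66 mV

-42 mV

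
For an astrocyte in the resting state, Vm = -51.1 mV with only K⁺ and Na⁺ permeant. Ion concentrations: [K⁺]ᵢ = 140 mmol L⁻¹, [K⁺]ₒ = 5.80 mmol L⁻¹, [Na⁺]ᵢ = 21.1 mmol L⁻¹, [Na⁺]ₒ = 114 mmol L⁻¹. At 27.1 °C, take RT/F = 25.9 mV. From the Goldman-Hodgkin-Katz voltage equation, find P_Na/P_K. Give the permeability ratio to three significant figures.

0.123

Let α = P_Na/P_K. GHK: Vm = 25.9·ln[(Kₒ + α·Naₒ)/(Kᵢ + α·Naᵢ)].
e^(Vm/25.9) = e^(-51.1/25.9) = 0.13904
So 0.13904·(Kᵢ + α·Naᵢ) = Kₒ + α·Naₒ → α = (0.13904·140.0 − 5.8) / (114.0 − 0.13904·21.1)
α = (19.47 − 5.8) / (114.0 − 2.934) = 13.67/111.1 = 0.123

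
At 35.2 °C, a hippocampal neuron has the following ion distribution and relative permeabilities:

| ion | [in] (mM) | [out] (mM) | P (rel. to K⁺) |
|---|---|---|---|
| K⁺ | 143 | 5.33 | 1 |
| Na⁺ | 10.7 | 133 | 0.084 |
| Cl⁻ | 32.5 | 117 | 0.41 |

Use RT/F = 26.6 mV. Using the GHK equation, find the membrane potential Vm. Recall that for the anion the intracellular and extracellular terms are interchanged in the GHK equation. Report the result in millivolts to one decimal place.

Vm = 26.6 · ln[(Σ P·[cation]ₒ + Σ P·[anion]ᵢ) / (Σ P·[cation]ᵢ + Σ P·[anion]ₒ)]
Numerator = 1×5.33 + 0.084×133 + 0.41×32.5 = 29.83
Denominator = 1×143 + 0.084×10.7 + 0.41×117 = 191.9
Vm = 26.6 · ln(0.15546) = 26.6 × (-1.8614) = -49.51 mV

-49.5 mV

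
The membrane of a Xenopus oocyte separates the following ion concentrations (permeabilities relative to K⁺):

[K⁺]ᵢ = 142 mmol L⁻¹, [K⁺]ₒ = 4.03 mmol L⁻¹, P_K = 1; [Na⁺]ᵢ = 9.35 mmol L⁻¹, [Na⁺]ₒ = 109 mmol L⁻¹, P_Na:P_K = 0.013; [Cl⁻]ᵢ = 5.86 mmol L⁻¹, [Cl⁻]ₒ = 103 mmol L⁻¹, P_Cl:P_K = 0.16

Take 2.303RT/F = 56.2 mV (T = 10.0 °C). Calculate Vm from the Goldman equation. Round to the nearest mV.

Vm = 56.2 · log₁₀[(Σ P·[cation]ₒ + Σ P·[anion]ᵢ) / (Σ P·[cation]ᵢ + Σ P·[anion]ₒ)]
Numerator = 1×4.03 + 0.013×109 + 0.16×5.86 = 6.385
Denominator = 1×142 + 0.013×9.35 + 0.16×103 = 158.6
Vm = 56.2 · log₁₀(0.040256) = 56.2 × (-1.3952) = -78.41 mV

-78 mV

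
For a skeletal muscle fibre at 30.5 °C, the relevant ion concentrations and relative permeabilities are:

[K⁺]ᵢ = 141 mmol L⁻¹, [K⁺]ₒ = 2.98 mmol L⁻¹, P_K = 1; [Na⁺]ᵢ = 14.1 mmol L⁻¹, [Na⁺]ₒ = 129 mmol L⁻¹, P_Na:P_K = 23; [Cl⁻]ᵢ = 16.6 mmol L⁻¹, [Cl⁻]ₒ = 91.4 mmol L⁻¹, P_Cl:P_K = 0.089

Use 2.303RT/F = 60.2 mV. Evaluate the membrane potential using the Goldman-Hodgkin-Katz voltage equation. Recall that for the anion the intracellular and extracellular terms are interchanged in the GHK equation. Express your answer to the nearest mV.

48 mV

Vm = 60.2 · log₁₀[(Σ P·[cation]ₒ + Σ P·[anion]ᵢ) / (Σ P·[cation]ᵢ + Σ P·[anion]ₒ)]
Numerator = 1×2.98 + 23×129 + 0.089×16.6 = 2971
Denominator = 1×141 + 23×14.1 + 0.089×91.4 = 473.4
Vm = 60.2 · log₁₀(6.2764) = 60.2 × (0.7977) = 48.02 mV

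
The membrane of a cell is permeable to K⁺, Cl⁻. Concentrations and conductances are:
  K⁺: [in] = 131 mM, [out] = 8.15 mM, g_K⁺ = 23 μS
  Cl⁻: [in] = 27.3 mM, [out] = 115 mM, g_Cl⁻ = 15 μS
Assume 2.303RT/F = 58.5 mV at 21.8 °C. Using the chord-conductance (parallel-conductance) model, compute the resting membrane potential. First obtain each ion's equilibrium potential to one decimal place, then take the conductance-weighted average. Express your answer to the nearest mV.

E_K⁺ = (58.5/1)·log₁₀(8.15/131) = -70.6 mV
E_Cl⁻ = (58.5/-1)·log₁₀(115/27.3) = -36.5 mV
Vm = (Σ gᵢEᵢ)/(Σ gᵢ) = (23·-70.6 + 15·-36.5) / (23 + 15)
= -2171.30 / 38 = -57.14 mV

-57 mV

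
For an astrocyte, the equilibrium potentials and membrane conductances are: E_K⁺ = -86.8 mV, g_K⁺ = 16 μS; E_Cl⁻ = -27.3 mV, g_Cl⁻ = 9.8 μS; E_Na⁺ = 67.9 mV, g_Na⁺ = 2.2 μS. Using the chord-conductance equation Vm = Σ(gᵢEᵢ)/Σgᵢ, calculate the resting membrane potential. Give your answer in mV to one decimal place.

Σ gᵢEᵢ = 16·(-86.8) + 9.8·(-27.3) + 2.2·(67.9) = -1506.96
Σ gᵢ = 16 + 9.8 + 2.2 = 28
Vm = -1506.96 / 28 = -53.82 mV

-53.8 mV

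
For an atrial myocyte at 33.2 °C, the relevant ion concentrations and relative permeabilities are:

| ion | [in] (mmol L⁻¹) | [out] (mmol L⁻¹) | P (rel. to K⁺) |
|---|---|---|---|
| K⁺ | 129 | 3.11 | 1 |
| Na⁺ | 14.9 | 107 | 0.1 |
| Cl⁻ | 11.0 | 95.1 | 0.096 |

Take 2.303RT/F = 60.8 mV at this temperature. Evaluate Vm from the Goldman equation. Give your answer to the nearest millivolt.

Vm = 60.8 · log₁₀[(Σ P·[cation]ₒ + Σ P·[anion]ᵢ) / (Σ P·[cation]ᵢ + Σ P·[anion]ₒ)]
Numerator = 1×3.11 + 0.1×107 + 0.096×11.0 = 14.87
Denominator = 1×129 + 0.1×14.9 + 0.096×95.1 = 139.6
Vm = 60.8 · log₁₀(0.10648) = 60.8 × (-0.9728) = -59.14 mV

-59 mV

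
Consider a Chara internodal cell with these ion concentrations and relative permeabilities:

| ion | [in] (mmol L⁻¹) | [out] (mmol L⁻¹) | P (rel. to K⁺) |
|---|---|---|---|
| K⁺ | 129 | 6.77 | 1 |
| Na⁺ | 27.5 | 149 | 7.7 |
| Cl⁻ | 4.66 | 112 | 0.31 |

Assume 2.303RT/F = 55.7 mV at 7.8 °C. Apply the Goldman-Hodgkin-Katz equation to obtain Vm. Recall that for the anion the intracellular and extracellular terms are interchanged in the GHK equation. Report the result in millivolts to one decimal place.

27.2 mV

Vm = 55.7 · log₁₀[(Σ P·[cation]ₒ + Σ P·[anion]ᵢ) / (Σ P·[cation]ᵢ + Σ P·[anion]ₒ)]
Numerator = 1×6.77 + 7.7×149 + 0.31×4.66 = 1156
Denominator = 1×129 + 7.7×27.5 + 0.31×112 = 375.5
Vm = 55.7 · log₁₀(3.0775) = 55.7 × (0.4882) = 27.19 mV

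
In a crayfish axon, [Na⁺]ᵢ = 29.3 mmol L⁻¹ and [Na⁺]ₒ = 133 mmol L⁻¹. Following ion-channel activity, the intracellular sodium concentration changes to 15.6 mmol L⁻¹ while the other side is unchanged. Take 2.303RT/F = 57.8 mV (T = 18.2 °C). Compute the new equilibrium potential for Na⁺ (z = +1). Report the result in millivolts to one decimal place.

After the shift: [Na⁺]_out = 133, [Na⁺]_in = 15.6 mmol L⁻¹.
E_new = (57.8/1)·log₁₀(133/15.6) = 57.80 · (0.9307) = 53.80 mV

53.8 mV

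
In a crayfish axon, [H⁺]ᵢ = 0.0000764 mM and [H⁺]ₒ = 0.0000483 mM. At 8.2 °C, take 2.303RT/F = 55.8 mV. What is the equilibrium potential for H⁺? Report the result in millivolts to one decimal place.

E = (55.8/z) · log₁₀([H⁺]_out/[H⁺]_in) with z = +1.
= (55.8/1) · log₁₀(0.0000483/0.0000764) = 55.80 · log₁₀(0.6322)
= 55.80 · (-0.1991) = -11.11 mV

-11.1 mV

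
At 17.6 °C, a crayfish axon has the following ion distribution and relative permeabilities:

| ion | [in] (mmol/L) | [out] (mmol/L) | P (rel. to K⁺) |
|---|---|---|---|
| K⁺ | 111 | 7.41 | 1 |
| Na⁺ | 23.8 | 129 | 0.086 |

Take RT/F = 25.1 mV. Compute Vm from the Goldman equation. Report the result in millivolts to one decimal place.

Vm = 25.1 · ln[(Σ P·[cation]ₒ + Σ P·[anion]ᵢ) / (Σ P·[cation]ᵢ + Σ P·[anion]ₒ)]
Numerator = 1×7.41 + 0.086×129 = 18.5
Denominator = 1×111 + 0.086×23.8 = 113
Vm = 25.1 · ln(0.16368) = 25.1 × (-1.8098) = -45.43 mV

-45.4 mV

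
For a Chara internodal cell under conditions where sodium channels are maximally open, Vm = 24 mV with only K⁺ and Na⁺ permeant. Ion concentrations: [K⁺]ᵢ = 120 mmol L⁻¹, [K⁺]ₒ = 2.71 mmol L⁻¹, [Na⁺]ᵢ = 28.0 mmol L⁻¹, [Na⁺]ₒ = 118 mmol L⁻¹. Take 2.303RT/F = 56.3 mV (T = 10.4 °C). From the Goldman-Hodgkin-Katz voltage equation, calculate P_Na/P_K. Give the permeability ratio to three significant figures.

7.34

Let α = P_Na/P_K. GHK: Vm = 56.3·log₁₀[(Kₒ + α·Naₒ)/(Kᵢ + α·Naᵢ)].
10^(Vm/56.3) = 10^(24.0/56.3) = 2.6686
So 2.6686·(Kᵢ + α·Naᵢ) = Kₒ + α·Naₒ → α = (2.6686·120.0 − 2.71) / (118.0 − 2.6686·28.0)
α = (320.2 − 2.71) / (118.0 − 74.72) = 317.5/43.28 = 7.337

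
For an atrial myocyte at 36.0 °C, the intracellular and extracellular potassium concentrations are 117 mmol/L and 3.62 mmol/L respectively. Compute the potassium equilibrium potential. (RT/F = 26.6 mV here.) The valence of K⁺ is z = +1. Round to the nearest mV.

E = (26.6/z) · ln([K⁺]_out/[K⁺]_in) with z = +1.
= (26.6/1) · ln(3.62/117) = 26.60 · ln(0.03094)
= 26.60 · (-3.4757) = -92.45 mV

-92 mV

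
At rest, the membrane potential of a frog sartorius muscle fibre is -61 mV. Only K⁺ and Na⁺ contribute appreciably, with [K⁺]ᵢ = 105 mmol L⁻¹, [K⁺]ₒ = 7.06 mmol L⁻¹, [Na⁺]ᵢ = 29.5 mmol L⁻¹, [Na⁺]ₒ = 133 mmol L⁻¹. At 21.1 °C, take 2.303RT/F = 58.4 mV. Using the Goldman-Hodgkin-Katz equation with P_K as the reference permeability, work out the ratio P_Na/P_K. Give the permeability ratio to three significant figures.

0.0185

Let α = P_Na/P_K. GHK: Vm = 58.4·log₁₀[(Kₒ + α·Naₒ)/(Kᵢ + α·Naᵢ)].
10^(Vm/58.4) = 10^(-61.0/58.4) = 0.090257
So 0.090257·(Kᵢ + α·Naᵢ) = Kₒ + α·Naₒ → α = (0.090257·105.0 − 7.06) / (133.0 − 0.090257·29.5)
α = (9.477 − 7.06) / (133.0 − 2.663) = 2.417/130.3 = 0.01854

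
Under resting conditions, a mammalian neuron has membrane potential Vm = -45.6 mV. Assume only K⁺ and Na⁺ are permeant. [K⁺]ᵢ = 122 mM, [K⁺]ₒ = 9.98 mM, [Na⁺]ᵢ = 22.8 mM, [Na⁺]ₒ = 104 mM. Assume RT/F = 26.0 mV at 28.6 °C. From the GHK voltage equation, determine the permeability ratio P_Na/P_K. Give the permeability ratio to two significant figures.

0.11

Let α = P_Na/P_K. GHK: Vm = 26.0·ln[(Kₒ + α·Naₒ)/(Kᵢ + α·Naᵢ)].
e^(Vm/26.0) = e^(-45.6/26.0) = 0.17311
So 0.17311·(Kᵢ + α·Naᵢ) = Kₒ + α·Naₒ → α = (0.17311·122.0 − 9.98) / (104.0 − 0.17311·22.8)
α = (21.12 − 9.98) / (104.0 − 3.947) = 11.14/100.1 = 0.1113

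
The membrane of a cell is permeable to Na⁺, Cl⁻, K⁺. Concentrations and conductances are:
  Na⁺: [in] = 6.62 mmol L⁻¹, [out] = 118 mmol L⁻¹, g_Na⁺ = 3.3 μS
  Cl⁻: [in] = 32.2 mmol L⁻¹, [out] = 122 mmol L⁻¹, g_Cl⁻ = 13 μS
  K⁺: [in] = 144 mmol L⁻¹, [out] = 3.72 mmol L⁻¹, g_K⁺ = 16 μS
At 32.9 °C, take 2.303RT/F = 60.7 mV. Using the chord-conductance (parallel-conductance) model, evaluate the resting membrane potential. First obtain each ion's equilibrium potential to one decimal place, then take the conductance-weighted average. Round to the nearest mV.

-54 mV

E_Na⁺ = (60.7/1)·log₁₀(118/6.62) = 75.9 mV
E_Cl⁻ = (60.7/-1)·log₁₀(122/32.2) = -35.1 mV
E_K⁺ = (60.7/1)·log₁₀(3.72/144) = -96.4 mV
Vm = (Σ gᵢEᵢ)/(Σ gᵢ) = (3.3·75.9 + 13·-35.1 + 16·-96.4) / (3.3 + 13 + 16)
= -1748.23 / 32.3 = -54.12 mV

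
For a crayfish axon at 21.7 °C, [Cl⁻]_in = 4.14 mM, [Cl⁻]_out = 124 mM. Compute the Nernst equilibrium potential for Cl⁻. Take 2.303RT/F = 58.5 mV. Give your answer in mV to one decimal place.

-86.4 mV

E = (58.5/z) · log₁₀([Cl⁻]_out/[Cl⁻]_in) with z = -1.
For an anion, dividing by z = -1 reverses the sign.
= (58.5/-1) · log₁₀(124/4.14) = -58.50 · log₁₀(29.95)
= -58.50 · (1.4764) = -86.37 mV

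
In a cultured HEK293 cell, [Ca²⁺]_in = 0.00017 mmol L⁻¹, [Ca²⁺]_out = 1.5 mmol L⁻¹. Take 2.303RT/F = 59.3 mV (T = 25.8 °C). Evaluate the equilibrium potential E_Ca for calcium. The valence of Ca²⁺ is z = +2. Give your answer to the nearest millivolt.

E = (59.3/z) · log₁₀([Ca²⁺]_out/[Ca²⁺]_in) with z = +2.
= (59.3/2) · log₁₀(1.5/0.00017) = 29.65 · log₁₀(8824)
= 29.65 · (3.9456) = 116.99 mV

117 mV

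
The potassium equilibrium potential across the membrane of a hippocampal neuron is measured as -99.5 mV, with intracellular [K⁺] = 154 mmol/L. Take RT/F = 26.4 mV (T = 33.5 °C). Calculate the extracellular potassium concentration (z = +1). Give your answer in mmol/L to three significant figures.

3.55 mmol/L

Nernst: E = (26.4/1) · ln([out]/[in]), so ln([out]/[in]) = -99.5 × 1 / 26.4 = -3.7689.
[out]/[in] = e^(-3.7689) = 0.02308.
[out] = 0.02308 × 154 = 3.554 mmol/L.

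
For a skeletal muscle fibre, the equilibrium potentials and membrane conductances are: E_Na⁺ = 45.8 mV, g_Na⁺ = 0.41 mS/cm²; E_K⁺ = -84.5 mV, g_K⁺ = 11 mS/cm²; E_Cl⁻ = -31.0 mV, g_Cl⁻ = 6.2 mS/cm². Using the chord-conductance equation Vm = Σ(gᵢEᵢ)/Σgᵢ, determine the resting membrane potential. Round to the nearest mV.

Σ gᵢEᵢ = 0.41·(45.8) + 11·(-84.5) + 6.2·(-31.0) = -1102.92
Σ gᵢ = 0.41 + 11 + 6.2 = 17.61
Vm = -1102.92 / 17.61 = -62.63 mV

-63 mV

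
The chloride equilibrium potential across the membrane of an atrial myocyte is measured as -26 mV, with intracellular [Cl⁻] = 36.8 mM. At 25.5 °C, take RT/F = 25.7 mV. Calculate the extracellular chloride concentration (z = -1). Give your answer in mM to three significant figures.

101 mM

Nernst: E = (25.7/-1) · ln([out]/[in]), so ln([out]/[in]) = -26.0 × -1 / 25.7 = 1.0117.
[out]/[in] = e^(1.0117) = 2.75.
[out] = 2.75 × 36.8 = 101.2 mM.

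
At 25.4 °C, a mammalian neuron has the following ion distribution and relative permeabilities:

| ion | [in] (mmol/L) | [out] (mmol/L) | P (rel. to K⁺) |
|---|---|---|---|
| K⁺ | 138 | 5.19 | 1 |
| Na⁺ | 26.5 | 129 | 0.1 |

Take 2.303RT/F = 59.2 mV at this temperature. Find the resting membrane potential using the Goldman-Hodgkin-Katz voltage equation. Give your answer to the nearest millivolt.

Vm = 59.2 · log₁₀[(Σ P·[cation]ₒ + Σ P·[anion]ᵢ) / (Σ P·[cation]ᵢ + Σ P·[anion]ₒ)]
Numerator = 1×5.19 + 0.1×129 = 18.09
Denominator = 1×138 + 0.1×26.5 = 140.7
Vm = 59.2 · log₁₀(0.12862) = 59.2 × (-0.8907) = -52.73 mV

-53 mV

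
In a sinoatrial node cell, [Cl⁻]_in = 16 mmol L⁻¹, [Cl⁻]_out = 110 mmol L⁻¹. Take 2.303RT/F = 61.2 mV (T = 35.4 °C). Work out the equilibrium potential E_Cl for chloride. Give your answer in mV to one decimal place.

E = (61.2/z) · log₁₀([Cl⁻]_out/[Cl⁻]_in) with z = -1.
For an anion, dividing by z = -1 reverses the sign.
= (61.2/-1) · log₁₀(110/16) = -61.20 · log₁₀(6.875)
= -61.20 · (0.8373) = -51.24 mV

-51.2 mV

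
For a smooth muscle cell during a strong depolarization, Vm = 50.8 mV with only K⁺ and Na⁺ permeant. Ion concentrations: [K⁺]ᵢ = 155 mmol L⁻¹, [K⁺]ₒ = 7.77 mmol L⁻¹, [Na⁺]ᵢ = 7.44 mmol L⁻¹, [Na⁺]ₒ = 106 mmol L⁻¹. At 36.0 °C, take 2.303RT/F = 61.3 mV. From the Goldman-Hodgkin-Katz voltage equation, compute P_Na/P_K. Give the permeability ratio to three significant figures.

18.6

Let α = P_Na/P_K. GHK: Vm = 61.3·log₁₀[(Kₒ + α·Naₒ)/(Kᵢ + α·Naᵢ)].
10^(Vm/61.3) = 10^(50.8/61.3) = 6.7408
So 6.7408·(Kᵢ + α·Naᵢ) = Kₒ + α·Naₒ → α = (6.7408·155.0 − 7.77) / (106.0 − 6.7408·7.44)
α = (1045 − 7.77) / (106.0 − 50.15) = 1037/55.85 = 18.57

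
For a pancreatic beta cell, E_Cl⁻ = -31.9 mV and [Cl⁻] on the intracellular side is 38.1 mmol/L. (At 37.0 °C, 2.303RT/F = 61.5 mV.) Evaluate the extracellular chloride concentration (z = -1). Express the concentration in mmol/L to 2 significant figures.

Nernst: E = (61.5/-1) · log₁₀([out]/[in]), so log₁₀([out]/[in]) = -31.9 × -1 / 61.5 = 0.5187.
[out]/[in] = 10^(0.5187) = 3.301.
[out] = 3.301 × 38.1 = 125.8 mmol/L.

130 mmol/L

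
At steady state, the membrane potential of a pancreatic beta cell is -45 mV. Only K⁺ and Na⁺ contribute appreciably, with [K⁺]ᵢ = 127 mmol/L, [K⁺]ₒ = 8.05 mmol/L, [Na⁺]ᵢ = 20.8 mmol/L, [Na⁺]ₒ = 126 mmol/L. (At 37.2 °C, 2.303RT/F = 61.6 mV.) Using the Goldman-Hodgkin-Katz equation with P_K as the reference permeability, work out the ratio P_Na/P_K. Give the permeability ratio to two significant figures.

0.13

Let α = P_Na/P_K. GHK: Vm = 61.6·log₁₀[(Kₒ + α·Naₒ)/(Kᵢ + α·Naᵢ)].
10^(Vm/61.6) = 10^(-45.0/61.6) = 0.18599
So 0.18599·(Kᵢ + α·Naᵢ) = Kₒ + α·Naₒ → α = (0.18599·127.0 − 8.05) / (126.0 − 0.18599·20.8)
α = (23.62 − 8.05) / (126.0 − 3.869) = 15.57/122.1 = 0.1275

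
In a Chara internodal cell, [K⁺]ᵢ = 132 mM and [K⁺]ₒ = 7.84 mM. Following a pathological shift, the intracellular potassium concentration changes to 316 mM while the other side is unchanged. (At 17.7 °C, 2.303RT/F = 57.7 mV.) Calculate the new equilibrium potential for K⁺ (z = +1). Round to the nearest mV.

After the shift: [K⁺]_out = 7.84, [K⁺]_in = 316 mM.
E_new = (57.7/1)·log₁₀(7.84/316) = 57.70 · (-1.6054) = -92.63 mV

-93 mV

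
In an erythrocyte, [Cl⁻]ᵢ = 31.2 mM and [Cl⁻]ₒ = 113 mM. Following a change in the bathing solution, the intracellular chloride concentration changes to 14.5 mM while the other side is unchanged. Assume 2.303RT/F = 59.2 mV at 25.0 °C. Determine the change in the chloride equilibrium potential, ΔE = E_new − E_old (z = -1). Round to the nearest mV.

-20 mV

E_old = (59.2/-1)·log₁₀(113/31.2) = -33.09 mV
E_new = (59.2/-1)·log₁₀(113/14.5) = -52.79 mV
ΔE = -52.79 − (-33.09) = -19.70 mV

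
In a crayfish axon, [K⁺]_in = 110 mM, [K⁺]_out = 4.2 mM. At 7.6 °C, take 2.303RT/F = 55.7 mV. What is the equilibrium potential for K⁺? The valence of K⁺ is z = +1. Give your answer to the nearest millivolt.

E = (55.7/z) · log₁₀([K⁺]_out/[K⁺]_in) with z = +1.
= (55.7/1) · log₁₀(4.2/110) = 55.70 · log₁₀(0.03818)
= 55.70 · (-1.4181) = -78.99 mV

-79 mV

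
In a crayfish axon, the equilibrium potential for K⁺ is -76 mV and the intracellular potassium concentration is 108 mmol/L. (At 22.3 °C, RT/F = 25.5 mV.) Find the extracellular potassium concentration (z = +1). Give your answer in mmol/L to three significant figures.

Nernst: E = (25.5/1) · ln([out]/[in]), so ln([out]/[in]) = -76.0 × 1 / 25.5 = -2.9804.
[out]/[in] = e^(-2.9804) = 0.05077.
[out] = 0.05077 × 108 = 5.483 mmol/L.

5.48 mmol/L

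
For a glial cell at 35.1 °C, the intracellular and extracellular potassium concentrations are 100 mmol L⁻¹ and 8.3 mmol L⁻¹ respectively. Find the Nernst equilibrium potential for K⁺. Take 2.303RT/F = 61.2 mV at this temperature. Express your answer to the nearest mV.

-66 mV

E = (61.2/z) · log₁₀([K⁺]_out/[K⁺]_in) with z = +1.
= (61.2/1) · log₁₀(8.3/100) = 61.20 · log₁₀(0.083)
= 61.20 · (-1.0809) = -66.15 mV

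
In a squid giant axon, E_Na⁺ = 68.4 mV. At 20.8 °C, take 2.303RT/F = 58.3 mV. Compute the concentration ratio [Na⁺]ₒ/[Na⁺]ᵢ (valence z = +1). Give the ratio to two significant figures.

log₁₀([out]/[in]) = E·z/(58.3) = 68.4 × 1 / 58.3 = 1.1732
[out]/[in] = 10^(1.1732) = 14.9

15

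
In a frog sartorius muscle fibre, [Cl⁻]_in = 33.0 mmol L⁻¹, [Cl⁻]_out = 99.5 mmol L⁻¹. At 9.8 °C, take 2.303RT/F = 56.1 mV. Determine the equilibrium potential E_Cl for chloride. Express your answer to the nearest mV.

-27 mV

E = (56.1/z) · log₁₀([Cl⁻]_out/[Cl⁻]_in) with z = -1.
For an anion, dividing by z = -1 reverses the sign.
= (56.1/-1) · log₁₀(99.5/33.0) = -56.10 · log₁₀(3.015)
= -56.10 · (0.4793) = -26.89 mV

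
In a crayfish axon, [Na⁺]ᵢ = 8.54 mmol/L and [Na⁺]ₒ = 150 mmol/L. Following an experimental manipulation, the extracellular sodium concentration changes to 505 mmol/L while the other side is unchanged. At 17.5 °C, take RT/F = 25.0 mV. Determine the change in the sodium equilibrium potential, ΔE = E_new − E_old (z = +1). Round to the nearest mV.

E_old = (25.0/1)·ln(150/8.54) = 71.65 mV
E_new = (25.0/1)·ln(505/8.54) = 101.99 mV
ΔE = 101.99 − (71.65) = 30.35 mV

30 mV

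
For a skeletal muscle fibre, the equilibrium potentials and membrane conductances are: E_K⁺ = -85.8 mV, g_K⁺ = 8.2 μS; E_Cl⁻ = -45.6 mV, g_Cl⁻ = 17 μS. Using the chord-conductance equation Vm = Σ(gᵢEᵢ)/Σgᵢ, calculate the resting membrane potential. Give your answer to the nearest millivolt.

Σ gᵢEᵢ = 8.2·(-85.8) + 17·(-45.6) = -1478.76
Σ gᵢ = 8.2 + 17 = 25.2
Vm = -1478.76 / 25.2 = -58.68 mV

-59 mV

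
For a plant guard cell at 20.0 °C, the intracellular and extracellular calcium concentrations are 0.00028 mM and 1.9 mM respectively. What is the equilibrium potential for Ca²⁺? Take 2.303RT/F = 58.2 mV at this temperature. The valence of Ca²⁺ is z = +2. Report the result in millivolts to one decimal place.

E = (58.2/z) · log₁₀([Ca²⁺]_out/[Ca²⁺]_in) with z = +2.
= (58.2/2) · log₁₀(1.9/0.00028) = 29.10 · log₁₀(6786)
= 29.10 · (3.8316) = 111.50 mV

111.5 mV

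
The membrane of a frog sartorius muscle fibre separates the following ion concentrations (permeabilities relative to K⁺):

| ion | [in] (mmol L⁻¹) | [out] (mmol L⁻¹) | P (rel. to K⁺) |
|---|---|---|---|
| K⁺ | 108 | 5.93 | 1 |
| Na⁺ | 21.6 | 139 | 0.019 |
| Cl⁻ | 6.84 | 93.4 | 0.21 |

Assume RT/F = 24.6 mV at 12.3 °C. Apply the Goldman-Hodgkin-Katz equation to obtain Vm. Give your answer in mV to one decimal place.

Vm = 24.6 · ln[(Σ P·[cation]ₒ + Σ P·[anion]ᵢ) / (Σ P·[cation]ᵢ + Σ P·[anion]ₒ)]
Numerator = 1×5.93 + 0.019×139 + 0.21×6.84 = 10.01
Denominator = 1×108 + 0.019×21.6 + 0.21×93.4 = 128
Vm = 24.6 · ln(0.078168) = 24.6 × (-2.5489) = -62.70 mV

-62.7 mV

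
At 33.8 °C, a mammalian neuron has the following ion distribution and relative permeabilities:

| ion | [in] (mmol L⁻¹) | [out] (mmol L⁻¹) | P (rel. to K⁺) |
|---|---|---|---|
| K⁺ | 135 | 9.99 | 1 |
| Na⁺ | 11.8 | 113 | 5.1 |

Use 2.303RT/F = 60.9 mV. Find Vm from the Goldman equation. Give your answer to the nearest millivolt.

29 mV

Vm = 60.9 · log₁₀[(Σ P·[cation]ₒ + Σ P·[anion]ᵢ) / (Σ P·[cation]ᵢ + Σ P·[anion]ₒ)]
Numerator = 1×9.99 + 5.1×113 = 586.3
Denominator = 1×135 + 5.1×11.8 = 195.2
Vm = 60.9 · log₁₀(3.0038) = 60.9 × (0.4777) = 29.09 mV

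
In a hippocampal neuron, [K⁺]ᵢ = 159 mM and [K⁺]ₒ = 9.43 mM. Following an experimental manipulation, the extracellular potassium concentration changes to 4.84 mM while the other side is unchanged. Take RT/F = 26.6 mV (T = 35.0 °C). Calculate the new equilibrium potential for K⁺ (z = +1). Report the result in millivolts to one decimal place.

After the shift: [K⁺]_out = 4.84, [K⁺]_in = 159 mM.
E_new = (26.6/1)·ln(4.84/159) = 26.60 · (-3.4920) = -92.89 mV

-92.9 mV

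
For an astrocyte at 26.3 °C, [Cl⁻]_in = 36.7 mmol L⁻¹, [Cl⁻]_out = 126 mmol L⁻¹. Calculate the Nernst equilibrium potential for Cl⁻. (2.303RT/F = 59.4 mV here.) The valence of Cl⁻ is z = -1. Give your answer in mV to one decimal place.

E = (59.4/z) · log₁₀([Cl⁻]_out/[Cl⁻]_in) with z = -1.
For an anion, dividing by z = -1 reverses the sign.
= (59.4/-1) · log₁₀(126/36.7) = -59.40 · log₁₀(3.433)
= -59.40 · (0.5357) = -31.82 mV

-31.8 mV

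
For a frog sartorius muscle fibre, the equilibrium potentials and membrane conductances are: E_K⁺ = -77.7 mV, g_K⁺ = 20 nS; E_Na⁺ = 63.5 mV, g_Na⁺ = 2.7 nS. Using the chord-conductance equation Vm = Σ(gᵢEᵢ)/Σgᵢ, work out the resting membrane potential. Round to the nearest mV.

-61 mV

Σ gᵢEᵢ = 20·(-77.7) + 2.7·(63.5) = -1382.55
Σ gᵢ = 20 + 2.7 = 22.7
Vm = -1382.55 / 22.7 = -60.91 mV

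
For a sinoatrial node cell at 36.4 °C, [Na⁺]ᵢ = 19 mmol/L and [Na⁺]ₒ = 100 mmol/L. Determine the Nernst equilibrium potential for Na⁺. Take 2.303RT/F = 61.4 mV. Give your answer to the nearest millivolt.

E = (61.4/z) · log₁₀([Na⁺]_out/[Na⁺]_in) with z = +1.
= (61.4/1) · log₁₀(100/19) = 61.40 · log₁₀(5.263)
= 61.40 · (0.7212) = 44.28 mV

44 mV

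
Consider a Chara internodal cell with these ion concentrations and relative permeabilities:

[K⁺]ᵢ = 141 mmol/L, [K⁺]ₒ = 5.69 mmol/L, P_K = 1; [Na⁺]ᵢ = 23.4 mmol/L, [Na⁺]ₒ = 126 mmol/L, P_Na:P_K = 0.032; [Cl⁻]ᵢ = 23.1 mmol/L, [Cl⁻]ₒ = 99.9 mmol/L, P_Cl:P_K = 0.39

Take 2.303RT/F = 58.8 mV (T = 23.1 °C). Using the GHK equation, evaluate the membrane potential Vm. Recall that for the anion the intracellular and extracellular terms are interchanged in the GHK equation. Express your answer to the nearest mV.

Vm = 58.8 · log₁₀[(Σ P·[cation]ₒ + Σ P·[anion]ᵢ) / (Σ P·[cation]ᵢ + Σ P·[anion]ₒ)]
Numerator = 1×5.69 + 0.032×126 + 0.39×23.1 = 18.73
Denominator = 1×141 + 0.032×23.4 + 0.39×99.9 = 180.7
Vm = 58.8 · log₁₀(0.10365) = 58.8 × (-0.9844) = -57.88 mV

-58 mV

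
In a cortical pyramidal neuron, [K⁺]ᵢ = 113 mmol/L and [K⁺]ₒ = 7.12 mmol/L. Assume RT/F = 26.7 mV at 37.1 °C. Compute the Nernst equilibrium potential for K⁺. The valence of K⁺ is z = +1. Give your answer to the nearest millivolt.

E = (26.7/z) · ln([K⁺]_out/[K⁺]_in) with z = +1.
= (26.7/1) · ln(7.12/113) = 26.70 · ln(0.06301)
= 26.70 · (-2.7645) = -73.81 mV

-74 mV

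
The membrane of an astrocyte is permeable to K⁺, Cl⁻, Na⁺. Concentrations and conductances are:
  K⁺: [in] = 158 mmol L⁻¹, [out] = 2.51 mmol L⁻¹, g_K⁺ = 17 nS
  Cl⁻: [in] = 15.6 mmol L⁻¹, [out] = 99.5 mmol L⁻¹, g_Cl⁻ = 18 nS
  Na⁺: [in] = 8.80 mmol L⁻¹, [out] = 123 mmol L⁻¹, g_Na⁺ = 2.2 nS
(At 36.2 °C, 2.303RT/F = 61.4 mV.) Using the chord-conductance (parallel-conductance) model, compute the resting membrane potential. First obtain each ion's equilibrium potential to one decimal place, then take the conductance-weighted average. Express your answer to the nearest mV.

-70 mV

E_K⁺ = (61.4/1)·log₁₀(2.51/158) = -110.5 mV
E_Cl⁻ = (61.4/-1)·log₁₀(99.5/15.6) = -49.4 mV
E_Na⁺ = (61.4/1)·log₁₀(123/8.80) = 70.3 mV
Vm = (Σ gᵢEᵢ)/(Σ gᵢ) = (17·-110.5 + 18·-49.4 + 2.2·70.3) / (17 + 18 + 2.2)
= -2613.04 / 37.2 = -70.24 mV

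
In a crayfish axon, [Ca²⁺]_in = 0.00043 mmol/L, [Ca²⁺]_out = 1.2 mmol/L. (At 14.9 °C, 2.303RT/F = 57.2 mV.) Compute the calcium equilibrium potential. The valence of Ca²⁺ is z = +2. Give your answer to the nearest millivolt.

99 mV

E = (57.2/z) · log₁₀([Ca²⁺]_out/[Ca²⁺]_in) with z = +2.
= (57.2/2) · log₁₀(1.2/0.00043) = 28.60 · log₁₀(2791)
= 28.60 · (3.4457) = 98.55 mV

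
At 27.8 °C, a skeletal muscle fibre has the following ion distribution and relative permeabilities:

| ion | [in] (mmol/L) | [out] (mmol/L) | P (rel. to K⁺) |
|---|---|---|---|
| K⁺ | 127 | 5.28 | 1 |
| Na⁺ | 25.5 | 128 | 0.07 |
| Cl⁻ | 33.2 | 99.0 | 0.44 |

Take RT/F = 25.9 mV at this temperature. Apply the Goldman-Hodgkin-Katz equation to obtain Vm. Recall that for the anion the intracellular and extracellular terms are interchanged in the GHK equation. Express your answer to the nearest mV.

Vm = 25.9 · ln[(Σ P·[cation]ₒ + Σ P·[anion]ᵢ) / (Σ P·[cation]ᵢ + Σ P·[anion]ₒ)]
Numerator = 1×5.28 + 0.07×128 + 0.44×33.2 = 28.85
Denominator = 1×127 + 0.07×25.5 + 0.44×99.0 = 172.3
Vm = 25.9 · ln(0.16739) = 25.9 × (-1.7875) = -46.30 mV

-46 mV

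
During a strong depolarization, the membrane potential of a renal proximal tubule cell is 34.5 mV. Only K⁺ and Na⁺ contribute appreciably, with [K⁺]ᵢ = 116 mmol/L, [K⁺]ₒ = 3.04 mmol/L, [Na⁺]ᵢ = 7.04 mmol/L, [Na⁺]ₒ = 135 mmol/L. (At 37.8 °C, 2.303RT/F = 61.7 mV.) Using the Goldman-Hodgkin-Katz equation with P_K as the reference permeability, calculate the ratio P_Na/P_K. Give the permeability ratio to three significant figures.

3.81

Let α = P_Na/P_K. GHK: Vm = 61.7·log₁₀[(Kₒ + α·Naₒ)/(Kᵢ + α·Naᵢ)].
10^(Vm/61.7) = 10^(34.5/61.7) = 3.6237
So 3.6237·(Kᵢ + α·Naᵢ) = Kₒ + α·Naₒ → α = (3.6237·116.0 − 3.04) / (135.0 − 3.6237·7.04)
α = (420.4 − 3.04) / (135.0 − 25.51) = 417.3/109.5 = 3.811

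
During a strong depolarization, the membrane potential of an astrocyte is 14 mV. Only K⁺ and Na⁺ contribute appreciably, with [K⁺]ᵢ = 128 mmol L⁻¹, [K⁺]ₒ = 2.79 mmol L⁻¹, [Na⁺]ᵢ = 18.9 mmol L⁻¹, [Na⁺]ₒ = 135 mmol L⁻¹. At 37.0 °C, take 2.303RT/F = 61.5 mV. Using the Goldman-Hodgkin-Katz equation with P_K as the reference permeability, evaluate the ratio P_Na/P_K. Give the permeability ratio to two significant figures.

2.1

Let α = P_Na/P_K. GHK: Vm = 61.5·log₁₀[(Kₒ + α·Naₒ)/(Kᵢ + α·Naᵢ)].
10^(Vm/61.5) = 10^(14.0/61.5) = 1.689
So 1.689·(Kᵢ + α·Naᵢ) = Kₒ + α·Naₒ → α = (1.689·128.0 − 2.79) / (135.0 − 1.689·18.9)
α = (216.2 − 2.79) / (135.0 − 31.92) = 213.4/103.1 = 2.07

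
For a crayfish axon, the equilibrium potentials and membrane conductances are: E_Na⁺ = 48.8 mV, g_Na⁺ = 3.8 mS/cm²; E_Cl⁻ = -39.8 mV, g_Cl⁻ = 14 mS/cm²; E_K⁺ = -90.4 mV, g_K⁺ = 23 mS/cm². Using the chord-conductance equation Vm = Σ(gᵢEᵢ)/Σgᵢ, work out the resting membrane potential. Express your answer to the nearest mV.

Σ gᵢEᵢ = 3.8·(48.8) + 14·(-39.8) + 23·(-90.4) = -2450.96
Σ gᵢ = 3.8 + 14 + 23 = 40.8
Vm = -2450.96 / 40.8 = -60.07 mV

-60 mV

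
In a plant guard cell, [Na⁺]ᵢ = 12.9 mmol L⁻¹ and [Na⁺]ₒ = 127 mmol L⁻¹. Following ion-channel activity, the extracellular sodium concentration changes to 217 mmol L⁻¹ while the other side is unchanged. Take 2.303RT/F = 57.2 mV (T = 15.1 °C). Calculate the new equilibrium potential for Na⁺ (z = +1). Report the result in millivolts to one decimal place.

70.1 mV

After the shift: [Na⁺]_out = 217, [Na⁺]_in = 12.9 mmol L⁻¹.
E_new = (57.2/1)·log₁₀(217/12.9) = 57.20 · (1.2259) = 70.12 mV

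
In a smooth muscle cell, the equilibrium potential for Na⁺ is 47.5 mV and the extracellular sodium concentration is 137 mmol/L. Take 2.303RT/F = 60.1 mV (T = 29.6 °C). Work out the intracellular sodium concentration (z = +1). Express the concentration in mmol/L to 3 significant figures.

Nernst: E = (60.1/1) · log₁₀([out]/[in]), so log₁₀([out]/[in]) = 47.5 × 1 / 60.1 = 0.7903.
[out]/[in] = 10^(0.7903) = 6.171.
[in] = 137 / 6.171 = 22.2 mmol/L.

22.2 mmol/L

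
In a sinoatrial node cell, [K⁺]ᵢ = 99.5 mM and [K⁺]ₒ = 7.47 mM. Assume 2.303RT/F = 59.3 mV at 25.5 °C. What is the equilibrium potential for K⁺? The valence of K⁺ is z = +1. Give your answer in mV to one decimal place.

-66.7 mV

E = (59.3/z) · log₁₀([K⁺]_out/[K⁺]_in) with z = +1.
= (59.3/1) · log₁₀(7.47/99.5) = 59.30 · log₁₀(0.07508)
= 59.30 · (-1.1245) = -66.68 mV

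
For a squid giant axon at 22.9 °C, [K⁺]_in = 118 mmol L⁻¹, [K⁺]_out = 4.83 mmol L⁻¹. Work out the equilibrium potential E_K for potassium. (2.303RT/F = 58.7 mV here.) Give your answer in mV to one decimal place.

E = (58.7/z) · log₁₀([K⁺]_out/[K⁺]_in) with z = +1.
= (58.7/1) · log₁₀(4.83/118) = 58.70 · log₁₀(0.04093)
= 58.70 · (-1.3879) = -81.47 mV

-81.5 mV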